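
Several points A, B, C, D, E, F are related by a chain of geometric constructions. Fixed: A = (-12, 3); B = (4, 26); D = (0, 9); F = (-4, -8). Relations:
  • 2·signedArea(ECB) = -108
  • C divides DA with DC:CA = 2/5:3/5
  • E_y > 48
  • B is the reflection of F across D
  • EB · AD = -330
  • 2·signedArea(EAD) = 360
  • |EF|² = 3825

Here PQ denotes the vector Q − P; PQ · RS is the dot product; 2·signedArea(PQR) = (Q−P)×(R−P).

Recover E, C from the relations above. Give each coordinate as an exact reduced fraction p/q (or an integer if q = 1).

C = (-24/5, 33/5)
E = (20, 49)

1. E_x = 20  [EB · AD = -330 ∩ 2·signedArea(EAD) = 360]
2. E_y = 49  [EB · AD = -330 ∩ 2·signedArea(EAD) = 360]
   → E = (20, 49)
3. C_x = -24/5  [C divides DA with DC:CA = 2/5:3/5]
4. C_y = 33/5  [C divides DA with DC:CA = 2/5:3/5]
   → C = (-24/5, 33/5)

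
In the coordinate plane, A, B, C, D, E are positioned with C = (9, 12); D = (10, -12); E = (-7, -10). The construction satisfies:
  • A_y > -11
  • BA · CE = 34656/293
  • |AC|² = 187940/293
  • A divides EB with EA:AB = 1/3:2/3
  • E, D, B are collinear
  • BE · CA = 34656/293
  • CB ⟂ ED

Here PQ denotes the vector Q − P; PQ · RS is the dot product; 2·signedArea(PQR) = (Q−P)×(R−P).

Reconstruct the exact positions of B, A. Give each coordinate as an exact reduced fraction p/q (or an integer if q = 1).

1. B_x = 1825/293  [E, D, B are collinear ∩ CB ⟂ ED]
2. B_y = -3386/293  [E, D, B are collinear ∩ CB ⟂ ED]
   → B = (1825/293, -3386/293)
3. A_x = -759/293  [A divides EB with EA:AB = 1/3:2/3]
4. A_y = -3082/293  [A divides EB with EA:AB = 1/3:2/3]
   → A = (-759/293, -3082/293)

A = (-759/293, -3082/293)
B = (1825/293, -3386/293)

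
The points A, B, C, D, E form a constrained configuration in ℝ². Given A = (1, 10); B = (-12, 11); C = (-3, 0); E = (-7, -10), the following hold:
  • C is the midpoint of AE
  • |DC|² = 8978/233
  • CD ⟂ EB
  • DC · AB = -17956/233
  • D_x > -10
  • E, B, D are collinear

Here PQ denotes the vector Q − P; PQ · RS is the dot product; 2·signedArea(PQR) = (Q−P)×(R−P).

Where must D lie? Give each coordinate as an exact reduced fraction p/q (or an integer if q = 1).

1. D_x = -2106/233  [E, B, D are collinear ∩ CD ⟂ EB]
2. D_y = -335/233  [E, B, D are collinear ∩ CD ⟂ EB]
   → D = (-2106/233, -335/233)

D = (-2106/233, -335/233)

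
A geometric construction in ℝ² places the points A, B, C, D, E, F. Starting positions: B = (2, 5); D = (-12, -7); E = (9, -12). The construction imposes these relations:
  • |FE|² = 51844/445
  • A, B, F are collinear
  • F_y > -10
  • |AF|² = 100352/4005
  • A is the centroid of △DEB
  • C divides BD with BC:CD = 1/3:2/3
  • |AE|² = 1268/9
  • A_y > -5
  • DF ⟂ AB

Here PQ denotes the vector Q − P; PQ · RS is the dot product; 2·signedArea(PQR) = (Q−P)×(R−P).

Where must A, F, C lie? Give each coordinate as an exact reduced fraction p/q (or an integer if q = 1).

A = (-1/3, -14/3)
C = (-8/3, 1)
F = (-671/445, -4242/445)

1. A_x = -1/3  [A is the centroid of △DEB]
2. A_y = -14/3  [A is the centroid of △DEB]
   → A = (-1/3, -14/3)
3. F_x = -671/445  [A, B, F are collinear ∩ DF ⟂ AB]
4. F_y = -4242/445  [A, B, F are collinear ∩ DF ⟂ AB]
   → F = (-671/445, -4242/445)
5. C_x = -8/3  [C divides BD with BC:CD = 1/3:2/3]
6. C_y = 1  [C divides BD with BC:CD = 1/3:2/3]
   → C = (-8/3, 1)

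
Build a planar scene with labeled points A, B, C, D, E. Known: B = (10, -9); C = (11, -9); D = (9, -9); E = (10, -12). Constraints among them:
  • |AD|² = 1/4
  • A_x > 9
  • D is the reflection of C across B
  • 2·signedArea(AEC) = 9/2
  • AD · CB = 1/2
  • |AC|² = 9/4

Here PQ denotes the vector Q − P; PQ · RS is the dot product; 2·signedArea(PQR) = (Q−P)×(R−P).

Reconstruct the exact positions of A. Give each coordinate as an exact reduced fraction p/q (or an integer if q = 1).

A = (19/2, -9)

1. A_x = 19/2  [AD · CB = 1/2 ∩ 2·signedArea(AEC) = 9/2]
2. A_y = -9  [AD · CB = 1/2 ∩ 2·signedArea(AEC) = 9/2]
   → A = (19/2, -9)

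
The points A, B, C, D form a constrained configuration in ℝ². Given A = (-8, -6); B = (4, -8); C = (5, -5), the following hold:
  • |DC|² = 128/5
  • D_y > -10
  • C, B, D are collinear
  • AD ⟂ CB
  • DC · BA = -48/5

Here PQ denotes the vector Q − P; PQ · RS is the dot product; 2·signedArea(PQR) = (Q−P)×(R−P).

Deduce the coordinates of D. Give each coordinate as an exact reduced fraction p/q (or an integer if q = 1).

1. D_x = 17/5  [C, B, D are collinear ∩ AD ⟂ CB]
2. D_y = -49/5  [C, B, D are collinear ∩ AD ⟂ CB]
   → D = (17/5, -49/5)

D = (17/5, -49/5)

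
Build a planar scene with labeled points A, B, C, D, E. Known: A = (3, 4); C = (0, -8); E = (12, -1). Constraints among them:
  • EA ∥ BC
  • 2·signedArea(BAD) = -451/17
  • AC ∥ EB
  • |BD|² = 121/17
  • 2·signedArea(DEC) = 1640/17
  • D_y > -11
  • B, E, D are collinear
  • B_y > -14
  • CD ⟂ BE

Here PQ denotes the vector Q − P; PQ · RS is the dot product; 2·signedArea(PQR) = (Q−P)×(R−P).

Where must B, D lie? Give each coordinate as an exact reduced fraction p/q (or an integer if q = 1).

B = (9, -13)
D = (164/17, -177/17)

1. B_x = 9  [EA ∥ BC ∩ AC ∥ EB]
2. B_y = -13  [EA ∥ BC ∩ AC ∥ EB]
   → B = (9, -13)
3. D_x = 164/17  [B, E, D are collinear ∩ CD ⟂ BE]
4. D_y = -177/17  [B, E, D are collinear ∩ CD ⟂ BE]
   → D = (164/17, -177/17)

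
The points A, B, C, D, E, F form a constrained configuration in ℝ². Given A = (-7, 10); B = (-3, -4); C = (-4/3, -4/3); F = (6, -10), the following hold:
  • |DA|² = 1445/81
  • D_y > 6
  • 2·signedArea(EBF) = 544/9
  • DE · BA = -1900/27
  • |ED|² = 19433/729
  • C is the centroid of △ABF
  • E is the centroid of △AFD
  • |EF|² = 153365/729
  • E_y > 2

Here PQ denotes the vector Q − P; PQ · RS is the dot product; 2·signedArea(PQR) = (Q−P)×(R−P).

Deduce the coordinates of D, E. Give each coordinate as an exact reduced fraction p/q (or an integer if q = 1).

1. E_x = -55/27  [line 6·x + 9·y + -58/9 = 0 ∩ |EF|² = 153365/729]
2. E_y = 56/27  [line 6·x + 9·y + -58/9 = 0 ∩ |EF|² = 153365/729]
   → E = (-55/27, 56/27)
3. D_x = -46/9  [DE · BA = -1900/27 ∩ E is the centroid of △AFD]
4. D_y = 56/9  [DE · BA = -1900/27 ∩ E is the centroid of △AFD]
   → D = (-46/9, 56/9)

D = (-46/9, 56/9)
E = (-55/27, 56/27)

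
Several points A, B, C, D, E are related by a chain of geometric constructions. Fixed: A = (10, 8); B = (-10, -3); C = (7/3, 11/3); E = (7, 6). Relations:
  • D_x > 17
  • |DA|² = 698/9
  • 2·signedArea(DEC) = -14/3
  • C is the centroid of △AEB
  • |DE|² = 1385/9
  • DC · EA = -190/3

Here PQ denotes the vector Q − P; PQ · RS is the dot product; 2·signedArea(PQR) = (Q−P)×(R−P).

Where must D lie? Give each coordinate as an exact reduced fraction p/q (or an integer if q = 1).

D = (53/3, 37/3)

1. D_x = 53/3  [2·signedArea(DEC) = -14/3 ∩ DC · EA = -190/3]
2. D_y = 37/3  [2·signedArea(DEC) = -14/3 ∩ DC · EA = -190/3]
   → D = (53/3, 37/3)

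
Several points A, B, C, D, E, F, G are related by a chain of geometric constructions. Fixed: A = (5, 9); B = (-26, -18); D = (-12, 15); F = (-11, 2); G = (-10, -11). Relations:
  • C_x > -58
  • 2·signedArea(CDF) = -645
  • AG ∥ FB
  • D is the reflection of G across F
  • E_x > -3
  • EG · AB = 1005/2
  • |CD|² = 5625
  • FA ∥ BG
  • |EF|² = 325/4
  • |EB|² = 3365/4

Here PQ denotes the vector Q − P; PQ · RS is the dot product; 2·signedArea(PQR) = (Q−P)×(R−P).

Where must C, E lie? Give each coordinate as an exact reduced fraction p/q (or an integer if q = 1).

1. C_x = -57  [line 13·x + 1·y + 786 = 0 ∩ |CD|² = 5625]
2. C_y = -45  [line 13·x + 1·y + 786 = 0 ∩ |CD|² = 5625]
   → C = (-57, -45)
3. E_x = -5/2  [line 31·x + 27·y + 209/2 = 0 ∩ |EB|² = 3365/4]
4. E_y = -1  [line 31·x + 27·y + 209/2 = 0 ∩ |EB|² = 3365/4]
   → E = (-5/2, -1)

C = (-57, -45)
E = (-5/2, -1)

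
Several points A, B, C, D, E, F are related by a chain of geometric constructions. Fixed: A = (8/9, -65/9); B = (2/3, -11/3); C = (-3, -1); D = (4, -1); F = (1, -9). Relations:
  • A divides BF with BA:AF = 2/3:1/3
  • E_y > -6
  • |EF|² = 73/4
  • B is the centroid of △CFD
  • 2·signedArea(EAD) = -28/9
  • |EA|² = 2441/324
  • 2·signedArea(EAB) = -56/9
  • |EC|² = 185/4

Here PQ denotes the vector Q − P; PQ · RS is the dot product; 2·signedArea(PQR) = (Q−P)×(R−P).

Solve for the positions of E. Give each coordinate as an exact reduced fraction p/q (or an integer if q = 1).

E = (5/2, -5)

1. E_x = 5/2  [2·signedArea(EAD) = -28/9 ∩ 2·signedArea(EAB) = -56/9]
2. E_y = -5  [2·signedArea(EAD) = -28/9 ∩ 2·signedArea(EAB) = -56/9]
   → E = (5/2, -5)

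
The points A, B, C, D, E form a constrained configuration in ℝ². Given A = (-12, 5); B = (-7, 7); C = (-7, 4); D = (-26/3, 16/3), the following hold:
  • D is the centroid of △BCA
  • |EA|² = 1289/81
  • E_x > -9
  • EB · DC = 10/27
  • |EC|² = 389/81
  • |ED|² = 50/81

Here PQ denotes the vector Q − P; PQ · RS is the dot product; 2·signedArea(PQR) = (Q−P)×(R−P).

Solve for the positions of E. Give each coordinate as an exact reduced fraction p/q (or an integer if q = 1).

E = (-73/9, 53/9)

1. E_x = -73/9  [line -5/3·x + 4/3·y + -577/27 = 0 ∩ |EA|² = 1289/81]
2. E_y = 53/9  [line -5/3·x + 4/3·y + -577/27 = 0 ∩ |EA|² = 1289/81]
   → E = (-73/9, 53/9)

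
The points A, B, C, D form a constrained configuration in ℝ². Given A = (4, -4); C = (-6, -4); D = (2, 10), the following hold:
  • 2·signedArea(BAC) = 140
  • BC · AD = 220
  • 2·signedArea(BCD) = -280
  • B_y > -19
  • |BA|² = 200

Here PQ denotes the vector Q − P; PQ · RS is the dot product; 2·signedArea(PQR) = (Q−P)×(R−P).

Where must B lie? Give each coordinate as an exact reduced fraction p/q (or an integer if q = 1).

1. B_x = 6  [2·signedArea(BCD) = -280 ∩ BC · AD = 220]
2. B_y = -18  [2·signedArea(BCD) = -280 ∩ BC · AD = 220]
   → B = (6, -18)

B = (6, -18)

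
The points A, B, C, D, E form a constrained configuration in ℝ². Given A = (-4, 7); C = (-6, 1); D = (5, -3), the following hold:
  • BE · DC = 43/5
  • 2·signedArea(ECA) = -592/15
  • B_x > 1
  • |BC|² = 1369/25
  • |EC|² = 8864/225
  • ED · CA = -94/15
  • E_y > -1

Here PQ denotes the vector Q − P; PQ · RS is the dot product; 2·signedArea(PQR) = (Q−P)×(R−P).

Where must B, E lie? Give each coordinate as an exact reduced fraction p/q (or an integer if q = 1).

B = (7/5, 1)
E = (2/15, -1/3)

1. E_x = 2/15  [2·signedArea(ECA) = -592/15 ∩ ED · CA = -94/15]
2. E_y = -1/3  [2·signedArea(ECA) = -592/15 ∩ ED · CA = -94/15]
   → E = (2/15, -1/3)
3. B_x = 7/5  [line 11·x + -4·y + -57/5 = 0 ∩ |BC|² = 1369/25]
4. B_y = 1  [line 11·x + -4·y + -57/5 = 0 ∩ |BC|² = 1369/25]
   → B = (7/5, 1)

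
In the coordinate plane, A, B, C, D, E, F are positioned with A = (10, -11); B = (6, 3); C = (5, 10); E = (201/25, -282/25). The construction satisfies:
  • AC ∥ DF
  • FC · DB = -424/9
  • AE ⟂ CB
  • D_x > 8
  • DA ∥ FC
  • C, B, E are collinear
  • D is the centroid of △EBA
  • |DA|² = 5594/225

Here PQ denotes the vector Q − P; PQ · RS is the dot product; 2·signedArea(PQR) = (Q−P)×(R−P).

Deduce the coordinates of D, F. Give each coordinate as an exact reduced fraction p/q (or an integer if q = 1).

D = (601/75, -482/75)
F = (226/75, 1093/75)

1. D_x = 601/75  [D is the centroid of △EBA]
2. D_y = -482/75  [D is the centroid of △EBA]
   → D = (601/75, -482/75)
3. F_x = 226/75  [DA ∥ FC ∩ AC ∥ DF]
4. F_y = 1093/75  [DA ∥ FC ∩ AC ∥ DF]
   → F = (226/75, 1093/75)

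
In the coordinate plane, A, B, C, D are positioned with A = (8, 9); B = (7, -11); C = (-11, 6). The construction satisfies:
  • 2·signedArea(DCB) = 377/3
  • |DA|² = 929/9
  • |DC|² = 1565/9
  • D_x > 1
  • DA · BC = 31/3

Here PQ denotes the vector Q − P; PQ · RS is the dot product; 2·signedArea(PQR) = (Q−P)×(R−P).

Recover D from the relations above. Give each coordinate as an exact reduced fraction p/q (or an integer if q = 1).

1. D_x = 4/3  [DA · BC = 31/3 ∩ 2·signedArea(DCB) = 377/3]
2. D_y = 4/3  [DA · BC = 31/3 ∩ 2·signedArea(DCB) = 377/3]
   → D = (4/3, 4/3)

D = (4/3, 4/3)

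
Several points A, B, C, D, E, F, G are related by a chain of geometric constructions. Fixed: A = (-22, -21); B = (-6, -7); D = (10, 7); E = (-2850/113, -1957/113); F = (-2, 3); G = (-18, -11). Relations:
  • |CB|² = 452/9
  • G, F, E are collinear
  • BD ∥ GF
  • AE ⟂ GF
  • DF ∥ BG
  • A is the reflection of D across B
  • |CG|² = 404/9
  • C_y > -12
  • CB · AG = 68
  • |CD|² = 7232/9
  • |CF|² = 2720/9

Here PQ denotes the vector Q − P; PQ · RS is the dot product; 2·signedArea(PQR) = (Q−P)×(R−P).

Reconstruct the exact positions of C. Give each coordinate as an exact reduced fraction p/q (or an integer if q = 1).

1. C_x = -34/3  [line -4·x + -10·y + -162 = 0 ∩ |CD|² = 7232/9]
2. C_y = -35/3  [line -4·x + -10·y + -162 = 0 ∩ |CD|² = 7232/9]
   → C = (-34/3, -35/3)

C = (-34/3, -35/3)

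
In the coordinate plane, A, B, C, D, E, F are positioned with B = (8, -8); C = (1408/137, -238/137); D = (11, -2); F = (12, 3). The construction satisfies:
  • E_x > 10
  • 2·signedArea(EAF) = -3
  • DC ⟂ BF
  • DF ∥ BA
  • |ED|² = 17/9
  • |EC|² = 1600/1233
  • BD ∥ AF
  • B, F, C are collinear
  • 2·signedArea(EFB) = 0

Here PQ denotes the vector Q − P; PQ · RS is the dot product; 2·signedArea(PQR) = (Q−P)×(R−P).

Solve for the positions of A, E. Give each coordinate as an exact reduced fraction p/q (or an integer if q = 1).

A = (9, -3)
E = (32/3, -2/3)

1. A_x = 9  [BD ∥ AF ∩ DF ∥ BA]
2. A_y = -3  [BD ∥ AF ∩ DF ∥ BA]
   → A = (9, -3)
3. E_x = 32/3  [2·signedArea(EFB) = 0 ∩ 2·signedArea(EAF) = -3]
4. E_y = -2/3  [2·signedArea(EFB) = 0 ∩ 2·signedArea(EAF) = -3]
   → E = (32/3, -2/3)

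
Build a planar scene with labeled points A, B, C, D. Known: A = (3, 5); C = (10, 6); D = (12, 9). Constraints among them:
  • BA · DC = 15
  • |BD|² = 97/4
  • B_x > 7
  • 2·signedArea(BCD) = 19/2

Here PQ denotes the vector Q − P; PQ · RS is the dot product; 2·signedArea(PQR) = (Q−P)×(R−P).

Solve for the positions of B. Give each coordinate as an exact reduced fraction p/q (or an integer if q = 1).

1. B_x = 15/2  [2·signedArea(BCD) = 19/2 ∩ BA · DC = 15]
2. B_y = 7  [2·signedArea(BCD) = 19/2 ∩ BA · DC = 15]
   → B = (15/2, 7)

B = (15/2, 7)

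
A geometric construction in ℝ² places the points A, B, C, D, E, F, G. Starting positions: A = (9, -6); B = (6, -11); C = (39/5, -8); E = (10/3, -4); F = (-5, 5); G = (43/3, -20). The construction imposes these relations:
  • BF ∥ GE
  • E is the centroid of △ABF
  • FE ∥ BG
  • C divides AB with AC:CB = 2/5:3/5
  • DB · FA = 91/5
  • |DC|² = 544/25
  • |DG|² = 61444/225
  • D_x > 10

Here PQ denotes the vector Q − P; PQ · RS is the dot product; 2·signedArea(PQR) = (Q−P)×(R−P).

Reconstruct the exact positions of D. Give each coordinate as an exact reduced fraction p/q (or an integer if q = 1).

1. D_x = 51/5  [line -14·x + 11·y + 934/5 = 0 ∩ |DC|² = 544/25]
2. D_y = -4  [line -14·x + 11·y + 934/5 = 0 ∩ |DC|² = 544/25]
   → D = (51/5, -4)

D = (51/5, -4)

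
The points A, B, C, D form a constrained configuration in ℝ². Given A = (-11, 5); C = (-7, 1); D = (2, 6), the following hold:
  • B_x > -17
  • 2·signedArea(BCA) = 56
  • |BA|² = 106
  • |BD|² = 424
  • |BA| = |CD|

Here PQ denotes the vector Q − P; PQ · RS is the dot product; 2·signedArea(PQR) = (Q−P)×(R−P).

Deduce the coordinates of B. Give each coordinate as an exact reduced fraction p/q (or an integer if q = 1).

B = (-16, -4)

1. B_x = -16  [line -4·x + -4·y + -80 = 0 ∩ |BA|² = 106]
2. B_y = -4  [line -4·x + -4·y + -80 = 0 ∩ |BA|² = 106]
   → B = (-16, -4)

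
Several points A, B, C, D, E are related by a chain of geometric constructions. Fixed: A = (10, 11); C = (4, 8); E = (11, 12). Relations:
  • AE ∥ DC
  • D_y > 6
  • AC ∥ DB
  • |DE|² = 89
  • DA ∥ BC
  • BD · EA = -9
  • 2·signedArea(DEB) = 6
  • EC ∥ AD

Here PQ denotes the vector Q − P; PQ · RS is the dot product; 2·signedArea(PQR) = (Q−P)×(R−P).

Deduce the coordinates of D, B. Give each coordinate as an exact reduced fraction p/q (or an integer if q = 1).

B = (-3, 4)
D = (3, 7)

1. D_x = 3  [AE ∥ DC ∩ EC ∥ AD]
2. D_y = 7  [AE ∥ DC ∩ EC ∥ AD]
   → D = (3, 7)
3. B_x = -3  [DA ∥ BC ∩ AC ∥ DB]
4. B_y = 4  [DA ∥ BC ∩ AC ∥ DB]
   → B = (-3, 4)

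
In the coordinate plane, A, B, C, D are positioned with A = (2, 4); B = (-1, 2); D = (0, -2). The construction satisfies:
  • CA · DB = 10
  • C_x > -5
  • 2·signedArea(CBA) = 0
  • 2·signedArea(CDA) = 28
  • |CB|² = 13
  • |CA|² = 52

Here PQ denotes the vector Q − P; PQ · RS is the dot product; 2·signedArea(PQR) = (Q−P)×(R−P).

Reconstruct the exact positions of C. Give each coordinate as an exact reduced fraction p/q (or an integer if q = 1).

C = (-4, 0)

1. C_x = -4  [2·signedArea(CBA) = 0 ∩ CA · DB = 10]
2. C_y = 0  [2·signedArea(CBA) = 0 ∩ CA · DB = 10]
   → C = (-4, 0)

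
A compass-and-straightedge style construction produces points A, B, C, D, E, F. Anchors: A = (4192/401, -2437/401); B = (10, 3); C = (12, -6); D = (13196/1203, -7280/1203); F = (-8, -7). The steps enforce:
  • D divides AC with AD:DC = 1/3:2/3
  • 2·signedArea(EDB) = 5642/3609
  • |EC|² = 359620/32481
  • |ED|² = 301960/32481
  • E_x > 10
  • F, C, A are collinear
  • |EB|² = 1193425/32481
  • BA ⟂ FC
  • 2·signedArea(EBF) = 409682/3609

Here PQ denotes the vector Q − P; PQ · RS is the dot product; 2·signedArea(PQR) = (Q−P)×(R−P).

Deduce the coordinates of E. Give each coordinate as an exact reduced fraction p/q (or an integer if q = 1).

1. E_x = 37802/3609  [2·signedArea(EBF) = 409682/3609 ∩ 2·signedArea(EDB) = 5642/3609]
2. E_y = -10982/3609  [2·signedArea(EBF) = 409682/3609 ∩ 2·signedArea(EDB) = 5642/3609]
   → E = (37802/3609, -10982/3609)

E = (37802/3609, -10982/3609)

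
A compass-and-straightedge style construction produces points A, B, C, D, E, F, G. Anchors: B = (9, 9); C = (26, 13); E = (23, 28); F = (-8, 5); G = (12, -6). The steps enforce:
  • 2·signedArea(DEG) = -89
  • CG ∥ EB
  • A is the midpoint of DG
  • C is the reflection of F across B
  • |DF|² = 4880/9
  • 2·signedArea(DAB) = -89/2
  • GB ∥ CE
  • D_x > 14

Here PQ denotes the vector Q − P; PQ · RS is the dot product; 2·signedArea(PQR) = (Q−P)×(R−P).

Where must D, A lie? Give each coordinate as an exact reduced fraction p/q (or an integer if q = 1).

A = (40/3, 13/6)
D = (44/3, 31/3)

1. D_x = 44/3  [line 34·x + -11·y + -385 = 0 ∩ |DF|² = 4880/9]
2. D_y = 31/3  [line 34·x + -11·y + -385 = 0 ∩ |DF|² = 4880/9]
   → D = (44/3, 31/3)
3. A_x = 40/3  [2·signedArea(DAB) = -89/2 ∩ A is the midpoint of DG]
4. A_y = 13/6  [2·signedArea(DAB) = -89/2 ∩ A is the midpoint of DG]
   → A = (40/3, 13/6)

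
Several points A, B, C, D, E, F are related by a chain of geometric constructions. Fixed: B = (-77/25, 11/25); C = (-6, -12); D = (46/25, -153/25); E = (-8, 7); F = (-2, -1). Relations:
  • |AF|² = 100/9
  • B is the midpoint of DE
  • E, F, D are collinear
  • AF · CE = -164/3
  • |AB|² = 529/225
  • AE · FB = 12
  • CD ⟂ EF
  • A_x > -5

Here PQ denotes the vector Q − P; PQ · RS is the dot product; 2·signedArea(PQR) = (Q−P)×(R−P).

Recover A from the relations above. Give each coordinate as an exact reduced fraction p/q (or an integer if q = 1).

1. A_x = -4  [AE · FB = 12 ∩ AF · CE = -164/3]
2. A_y = 5/3  [AE · FB = 12 ∩ AF · CE = -164/3]
   → A = (-4, 5/3)

A = (-4, 5/3)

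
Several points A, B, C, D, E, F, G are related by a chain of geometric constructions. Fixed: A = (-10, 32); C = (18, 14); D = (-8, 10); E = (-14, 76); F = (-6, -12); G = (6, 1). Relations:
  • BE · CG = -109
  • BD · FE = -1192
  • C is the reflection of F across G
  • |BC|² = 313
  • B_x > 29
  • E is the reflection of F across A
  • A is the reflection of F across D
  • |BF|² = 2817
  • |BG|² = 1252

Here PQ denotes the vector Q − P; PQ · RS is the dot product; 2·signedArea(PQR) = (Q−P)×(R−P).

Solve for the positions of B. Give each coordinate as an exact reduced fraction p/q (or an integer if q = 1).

B = (30, 27)

1. B_x = 30  [BE · CG = -109 ∩ BD · FE = -1192]
2. B_y = 27  [BE · CG = -109 ∩ BD · FE = -1192]
   → B = (30, 27)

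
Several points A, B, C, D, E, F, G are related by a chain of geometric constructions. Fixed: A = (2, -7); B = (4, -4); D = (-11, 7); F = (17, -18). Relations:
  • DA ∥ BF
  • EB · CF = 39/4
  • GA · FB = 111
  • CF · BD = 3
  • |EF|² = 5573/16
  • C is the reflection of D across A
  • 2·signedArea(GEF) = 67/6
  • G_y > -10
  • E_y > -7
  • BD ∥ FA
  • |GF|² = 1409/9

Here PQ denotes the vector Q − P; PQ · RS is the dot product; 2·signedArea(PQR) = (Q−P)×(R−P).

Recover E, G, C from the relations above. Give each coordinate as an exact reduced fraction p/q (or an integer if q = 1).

1. C_x = 15  [C is the reflection of D across A]
2. C_y = -21  [C is the reflection of D across A]
   → C = (15, -21)
3. E_x = 5/2  [line -2·x + -3·y + -55/4 = 0 ∩ |EF|² = 5573/16]
4. E_y = -25/4  [line -2·x + -3·y + -55/4 = 0 ∩ |EF|² = 5573/16]
   → E = (5/2, -25/4)
5. G_x = 23/3  [2·signedArea(GEF) = 67/6 ∩ GA · FB = 111]
6. G_y = -29/3  [2·signedArea(GEF) = 67/6 ∩ GA · FB = 111]
   → G = (23/3, -29/3)

C = (15, -21)
E = (5/2, -25/4)
G = (23/3, -29/3)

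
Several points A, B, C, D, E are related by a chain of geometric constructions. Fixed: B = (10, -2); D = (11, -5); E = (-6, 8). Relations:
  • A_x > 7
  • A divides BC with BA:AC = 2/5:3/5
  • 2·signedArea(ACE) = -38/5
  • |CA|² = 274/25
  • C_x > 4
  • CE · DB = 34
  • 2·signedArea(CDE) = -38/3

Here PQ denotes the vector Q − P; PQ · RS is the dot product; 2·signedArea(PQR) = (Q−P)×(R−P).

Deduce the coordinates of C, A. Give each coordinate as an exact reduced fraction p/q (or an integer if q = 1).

1. C_x = 5  [2·signedArea(CDE) = -38/3 ∩ CE · DB = 34]
2. C_y = 1/3  [2·signedArea(CDE) = -38/3 ∩ CE · DB = 34]
   → C = (5, 1/3)
3. A_x = 8  [A divides BC with BA:AC = 2/5:3/5]
4. A_y = -16/15  [A divides BC with BA:AC = 2/5:3/5]
   → A = (8, -16/15)

A = (8, -16/15)
C = (5, 1/3)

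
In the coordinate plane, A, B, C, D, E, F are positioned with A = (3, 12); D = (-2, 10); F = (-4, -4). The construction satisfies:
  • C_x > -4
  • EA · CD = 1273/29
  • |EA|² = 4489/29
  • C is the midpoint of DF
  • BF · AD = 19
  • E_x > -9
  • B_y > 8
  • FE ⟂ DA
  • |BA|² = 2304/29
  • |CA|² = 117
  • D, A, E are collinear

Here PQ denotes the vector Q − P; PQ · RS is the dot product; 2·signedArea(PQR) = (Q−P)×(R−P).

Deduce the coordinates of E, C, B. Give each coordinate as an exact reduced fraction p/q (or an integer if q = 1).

1. E_x = -248/29  [D, A, E are collinear ∩ FE ⟂ DA]
2. E_y = 214/29  [D, A, E are collinear ∩ FE ⟂ DA]
   → E = (-248/29, 214/29)
3. C_x = -3  [C is the midpoint of DF]
4. C_y = 3  [C is the midpoint of DF]
   → C = (-3, 3)
5. B_x = -153/29  [line 5·x + 2·y + 9 = 0 ∩ |BA|² = 2304/29]
6. B_y = 252/29  [line 5·x + 2·y + 9 = 0 ∩ |BA|² = 2304/29]
   → B = (-153/29, 252/29)

B = (-153/29, 252/29)
C = (-3, 3)
E = (-248/29, 214/29)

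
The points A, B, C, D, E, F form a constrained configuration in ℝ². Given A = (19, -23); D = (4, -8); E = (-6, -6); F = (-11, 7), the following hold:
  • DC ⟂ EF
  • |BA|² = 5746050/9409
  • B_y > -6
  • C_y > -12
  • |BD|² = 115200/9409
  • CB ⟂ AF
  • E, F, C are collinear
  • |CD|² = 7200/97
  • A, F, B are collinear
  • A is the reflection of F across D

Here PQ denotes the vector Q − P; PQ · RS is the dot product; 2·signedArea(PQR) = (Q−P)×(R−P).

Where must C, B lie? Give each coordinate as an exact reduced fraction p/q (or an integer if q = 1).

B = (148/97, -536/97)
C = (-392/97, -1076/97)

1. C_x = -392/97  [E, F, C are collinear ∩ DC ⟂ EF]
2. C_y = -1076/97  [E, F, C are collinear ∩ DC ⟂ EF]
   → C = (-392/97, -1076/97)
3. B_x = 148/97  [A, F, B are collinear ∩ CB ⟂ AF]
4. B_y = -536/97  [A, F, B are collinear ∩ CB ⟂ AF]
   → B = (148/97, -536/97)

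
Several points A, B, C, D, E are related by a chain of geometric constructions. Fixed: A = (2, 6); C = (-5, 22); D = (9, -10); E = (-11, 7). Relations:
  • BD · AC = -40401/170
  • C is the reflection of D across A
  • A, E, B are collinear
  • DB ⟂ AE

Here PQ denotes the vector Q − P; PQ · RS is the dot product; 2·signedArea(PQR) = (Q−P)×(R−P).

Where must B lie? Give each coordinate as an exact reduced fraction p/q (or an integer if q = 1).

1. B_x = 1731/170  [A, E, B are collinear ∩ DB ⟂ AE]
2. B_y = 913/170  [A, E, B are collinear ∩ DB ⟂ AE]
   → B = (1731/170, 913/170)

B = (1731/170, 913/170)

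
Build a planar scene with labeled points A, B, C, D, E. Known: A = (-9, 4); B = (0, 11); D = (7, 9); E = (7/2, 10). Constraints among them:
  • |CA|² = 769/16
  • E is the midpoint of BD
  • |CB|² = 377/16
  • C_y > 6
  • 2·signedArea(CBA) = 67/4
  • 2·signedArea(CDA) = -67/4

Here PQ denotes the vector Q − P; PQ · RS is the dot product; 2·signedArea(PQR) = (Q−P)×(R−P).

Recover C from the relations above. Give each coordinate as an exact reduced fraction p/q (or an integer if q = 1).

1. C_x = -11/4  [2·signedArea(CDA) = -67/4 ∩ 2·signedArea(CBA) = 67/4]
2. C_y = 7  [2·signedArea(CDA) = -67/4 ∩ 2·signedArea(CBA) = 67/4]
   → C = (-11/4, 7)

C = (-11/4, 7)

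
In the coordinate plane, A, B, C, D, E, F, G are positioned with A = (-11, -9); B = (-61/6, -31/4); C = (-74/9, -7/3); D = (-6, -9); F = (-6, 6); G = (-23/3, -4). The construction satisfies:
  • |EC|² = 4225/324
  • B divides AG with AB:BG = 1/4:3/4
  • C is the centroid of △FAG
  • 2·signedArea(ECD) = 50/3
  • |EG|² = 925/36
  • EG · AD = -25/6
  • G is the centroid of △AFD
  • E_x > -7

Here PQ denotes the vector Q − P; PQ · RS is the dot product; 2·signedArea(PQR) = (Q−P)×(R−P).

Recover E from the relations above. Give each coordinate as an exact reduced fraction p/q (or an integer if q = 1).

E = (-41/6, 1)

1. E_x = -41/6  [EG · AD = -25/6 ∩ 2·signedArea(ECD) = 50/3]
2. E_y = 1  [EG · AD = -25/6 ∩ 2·signedArea(ECD) = 50/3]
   → E = (-41/6, 1)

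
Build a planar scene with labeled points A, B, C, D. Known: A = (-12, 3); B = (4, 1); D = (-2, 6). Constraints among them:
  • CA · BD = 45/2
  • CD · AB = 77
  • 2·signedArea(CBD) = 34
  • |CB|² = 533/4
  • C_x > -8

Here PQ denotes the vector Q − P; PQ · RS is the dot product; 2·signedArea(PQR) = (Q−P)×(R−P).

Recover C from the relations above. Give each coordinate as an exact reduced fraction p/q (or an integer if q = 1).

1. C_x = -7  [2·signedArea(CBD) = 34 ∩ CA · BD = 45/2]
2. C_y = 9/2  [2·signedArea(CBD) = 34 ∩ CA · BD = 45/2]
   → C = (-7, 9/2)

C = (-7, 9/2)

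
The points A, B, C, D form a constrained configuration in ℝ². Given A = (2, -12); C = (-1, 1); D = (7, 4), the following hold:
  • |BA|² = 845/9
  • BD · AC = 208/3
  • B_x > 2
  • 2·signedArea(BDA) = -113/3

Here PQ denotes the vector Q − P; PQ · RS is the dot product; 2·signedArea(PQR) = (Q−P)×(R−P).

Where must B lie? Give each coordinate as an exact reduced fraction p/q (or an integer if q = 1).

1. B_x = 8/3  [BD · AC = 208/3 ∩ 2·signedArea(BDA) = -113/3]
2. B_y = -7/3  [BD · AC = 208/3 ∩ 2·signedArea(BDA) = -113/3]
   → B = (8/3, -7/3)

B = (8/3, -7/3)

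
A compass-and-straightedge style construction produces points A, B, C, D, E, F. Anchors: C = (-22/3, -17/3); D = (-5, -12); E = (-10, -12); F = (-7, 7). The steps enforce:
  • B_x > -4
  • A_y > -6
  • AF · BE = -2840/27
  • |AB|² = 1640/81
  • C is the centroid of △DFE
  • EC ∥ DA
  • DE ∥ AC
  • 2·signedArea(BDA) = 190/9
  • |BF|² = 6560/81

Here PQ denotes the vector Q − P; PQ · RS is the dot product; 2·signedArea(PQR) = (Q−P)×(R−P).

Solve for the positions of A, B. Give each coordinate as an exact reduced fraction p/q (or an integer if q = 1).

1. A_x = -7/3  [DE ∥ AC ∩ EC ∥ DA]
2. A_y = -17/3  [DE ∥ AC ∩ EC ∥ DA]
   → A = (-7/3, -17/3)
3. B_x = -35/9  [2·signedArea(BDA) = 190/9 ∩ AF · BE = -2840/27]
4. B_y = -13/9  [2·signedArea(BDA) = 190/9 ∩ AF · BE = -2840/27]
   → B = (-35/9, -13/9)

A = (-7/3, -17/3)
B = (-35/9, -13/9)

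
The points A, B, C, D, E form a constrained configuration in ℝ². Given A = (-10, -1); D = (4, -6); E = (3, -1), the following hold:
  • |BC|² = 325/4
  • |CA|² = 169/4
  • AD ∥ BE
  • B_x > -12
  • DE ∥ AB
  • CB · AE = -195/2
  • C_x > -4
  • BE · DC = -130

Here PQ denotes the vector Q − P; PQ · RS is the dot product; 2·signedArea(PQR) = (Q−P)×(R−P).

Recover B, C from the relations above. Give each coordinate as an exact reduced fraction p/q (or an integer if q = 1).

1. B_x = -11  [AD ∥ BE ∩ DE ∥ AB]
2. B_y = 4  [AD ∥ BE ∩ DE ∥ AB]
   → B = (-11, 4)
3. C_x = -7/2  [CB · AE = -195/2 ∩ BE · DC = -130]
4. C_y = -1  [CB · AE = -195/2 ∩ BE · DC = -130]
   → C = (-7/2, -1)

B = (-11, 4)
C = (-7/2, -1)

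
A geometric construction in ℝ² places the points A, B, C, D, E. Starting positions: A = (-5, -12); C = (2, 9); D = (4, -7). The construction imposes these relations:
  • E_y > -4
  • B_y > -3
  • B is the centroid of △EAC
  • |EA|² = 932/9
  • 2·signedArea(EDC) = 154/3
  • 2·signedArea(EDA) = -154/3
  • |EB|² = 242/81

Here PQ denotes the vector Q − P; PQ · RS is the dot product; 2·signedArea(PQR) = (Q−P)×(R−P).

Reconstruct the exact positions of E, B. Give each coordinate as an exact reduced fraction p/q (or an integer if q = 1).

B = (-8/9, -19/9)
E = (1/3, -10/3)

1. E_x = 1/3  [2·signedArea(EDC) = 154/3 ∩ 2·signedArea(EDA) = -154/3]
2. E_y = -10/3  [2·signedArea(EDC) = 154/3 ∩ 2·signedArea(EDA) = -154/3]
   → E = (1/3, -10/3)
3. B_x = -8/9  [B is the centroid of △EAC]
4. B_y = -19/9  [B is the centroid of △EAC]
   → B = (-8/9, -19/9)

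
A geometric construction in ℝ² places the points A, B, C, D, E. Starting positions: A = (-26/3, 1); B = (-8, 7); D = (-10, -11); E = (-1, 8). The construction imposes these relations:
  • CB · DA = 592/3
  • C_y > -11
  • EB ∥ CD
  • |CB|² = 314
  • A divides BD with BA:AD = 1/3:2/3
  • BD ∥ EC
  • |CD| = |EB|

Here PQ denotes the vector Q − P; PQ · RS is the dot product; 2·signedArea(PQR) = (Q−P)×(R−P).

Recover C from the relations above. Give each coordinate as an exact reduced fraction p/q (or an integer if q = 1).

1. C_x = -3  [EB ∥ CD ∩ BD ∥ EC]
2. C_y = -10  [EB ∥ CD ∩ BD ∥ EC]
   → C = (-3, -10)

C = (-3, -10)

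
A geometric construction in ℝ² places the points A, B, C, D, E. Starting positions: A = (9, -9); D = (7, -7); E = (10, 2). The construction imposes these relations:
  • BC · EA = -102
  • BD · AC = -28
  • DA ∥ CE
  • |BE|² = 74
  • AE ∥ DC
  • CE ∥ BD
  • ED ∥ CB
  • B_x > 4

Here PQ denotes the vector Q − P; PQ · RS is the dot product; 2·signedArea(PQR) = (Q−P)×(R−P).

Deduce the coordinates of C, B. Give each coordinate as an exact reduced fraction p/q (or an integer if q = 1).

B = (5, -5)
C = (8, 4)

1. C_x = 8  [DA ∥ CE ∩ AE ∥ DC]
2. C_y = 4  [DA ∥ CE ∩ AE ∥ DC]
   → C = (8, 4)
3. B_x = 5  [CE ∥ BD ∩ ED ∥ CB]
4. B_y = -5  [CE ∥ BD ∩ ED ∥ CB]
   → B = (5, -5)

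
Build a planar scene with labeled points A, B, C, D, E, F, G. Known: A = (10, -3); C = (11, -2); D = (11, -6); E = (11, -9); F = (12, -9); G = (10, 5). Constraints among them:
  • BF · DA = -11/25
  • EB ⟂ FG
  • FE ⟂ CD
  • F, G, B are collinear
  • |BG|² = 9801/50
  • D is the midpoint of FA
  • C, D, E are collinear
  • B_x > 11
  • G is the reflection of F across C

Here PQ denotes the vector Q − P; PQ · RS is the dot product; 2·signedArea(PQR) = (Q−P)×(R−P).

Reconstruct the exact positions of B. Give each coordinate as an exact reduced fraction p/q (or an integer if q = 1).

B = (599/50, -443/50)

1. B_x = 599/50  [F, G, B are collinear ∩ EB ⟂ FG]
2. B_y = -443/50  [F, G, B are collinear ∩ EB ⟂ FG]
   → B = (599/50, -443/50)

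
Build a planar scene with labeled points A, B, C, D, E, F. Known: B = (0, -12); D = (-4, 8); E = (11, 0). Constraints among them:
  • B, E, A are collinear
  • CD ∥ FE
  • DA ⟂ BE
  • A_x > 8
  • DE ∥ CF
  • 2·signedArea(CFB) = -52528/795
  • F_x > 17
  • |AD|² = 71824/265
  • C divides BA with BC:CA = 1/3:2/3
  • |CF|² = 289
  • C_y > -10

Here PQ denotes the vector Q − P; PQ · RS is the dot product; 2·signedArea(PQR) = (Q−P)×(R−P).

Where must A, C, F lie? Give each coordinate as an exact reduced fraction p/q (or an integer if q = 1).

A = (2156/265, -828/265)
C = (2156/795, -2396/265)
F = (14081/795, -4516/265)

1. A_x = 2156/265  [B, E, A are collinear ∩ DA ⟂ BE]
2. A_y = -828/265  [B, E, A are collinear ∩ DA ⟂ BE]
   → A = (2156/265, -828/265)
3. C_x = 2156/795  [C divides BA with BC:CA = 1/3:2/3]
4. C_y = -2396/265  [C divides BA with BC:CA = 1/3:2/3]
   → C = (2156/795, -2396/265)
5. F_x = 14081/795  [CD ∥ FE ∩ DE ∥ CF]
6. F_y = -4516/265  [CD ∥ FE ∩ DE ∥ CF]
   → F = (14081/795, -4516/265)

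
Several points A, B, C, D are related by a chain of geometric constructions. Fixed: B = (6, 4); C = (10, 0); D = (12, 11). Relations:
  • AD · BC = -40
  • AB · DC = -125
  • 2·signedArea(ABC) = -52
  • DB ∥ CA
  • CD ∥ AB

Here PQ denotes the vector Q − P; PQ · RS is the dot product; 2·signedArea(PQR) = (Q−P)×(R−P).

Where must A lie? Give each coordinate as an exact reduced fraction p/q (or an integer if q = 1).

A = (4, -7)

1. A_x = 4  [CD ∥ AB ∩ DB ∥ CA]
2. A_y = -7  [CD ∥ AB ∩ DB ∥ CA]
   → A = (4, -7)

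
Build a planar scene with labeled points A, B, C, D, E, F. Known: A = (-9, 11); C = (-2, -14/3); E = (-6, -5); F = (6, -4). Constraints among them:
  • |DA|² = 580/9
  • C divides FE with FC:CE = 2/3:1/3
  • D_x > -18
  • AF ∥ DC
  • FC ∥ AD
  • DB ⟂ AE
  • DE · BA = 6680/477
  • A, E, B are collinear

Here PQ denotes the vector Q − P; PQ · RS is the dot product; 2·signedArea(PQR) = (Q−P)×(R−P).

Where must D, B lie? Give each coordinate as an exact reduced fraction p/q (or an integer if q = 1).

1. D_x = -17  [AF ∥ DC ∩ FC ∥ AD]
2. D_y = 31/3  [AF ∥ DC ∩ FC ∥ AD]
   → D = (-17, 31/3)
3. B_x = -485/53  [A, E, B are collinear ∩ DB ⟂ AE]
4. B_y = 1877/159  [A, E, B are collinear ∩ DB ⟂ AE]
   → B = (-485/53, 1877/159)

B = (-485/53, 1877/159)
D = (-17, 31/3)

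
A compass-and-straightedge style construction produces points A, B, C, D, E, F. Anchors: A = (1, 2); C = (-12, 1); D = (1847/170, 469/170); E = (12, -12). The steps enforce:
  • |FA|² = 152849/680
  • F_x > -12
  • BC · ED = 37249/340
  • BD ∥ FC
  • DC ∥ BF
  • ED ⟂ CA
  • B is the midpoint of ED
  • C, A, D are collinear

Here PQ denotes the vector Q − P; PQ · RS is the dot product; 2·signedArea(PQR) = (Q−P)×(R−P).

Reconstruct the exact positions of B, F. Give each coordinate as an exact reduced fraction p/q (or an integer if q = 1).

B = (3887/340, -1571/340)
F = (-3887/340, -2169/340)

1. B_x = 3887/340  [B is the midpoint of ED]
2. B_y = -1571/340  [B is the midpoint of ED]
   → B = (3887/340, -1571/340)
3. F_x = -3887/340  [BD ∥ FC ∩ DC ∥ BF]
4. F_y = -2169/340  [BD ∥ FC ∩ DC ∥ BF]
   → F = (-3887/340, -2169/340)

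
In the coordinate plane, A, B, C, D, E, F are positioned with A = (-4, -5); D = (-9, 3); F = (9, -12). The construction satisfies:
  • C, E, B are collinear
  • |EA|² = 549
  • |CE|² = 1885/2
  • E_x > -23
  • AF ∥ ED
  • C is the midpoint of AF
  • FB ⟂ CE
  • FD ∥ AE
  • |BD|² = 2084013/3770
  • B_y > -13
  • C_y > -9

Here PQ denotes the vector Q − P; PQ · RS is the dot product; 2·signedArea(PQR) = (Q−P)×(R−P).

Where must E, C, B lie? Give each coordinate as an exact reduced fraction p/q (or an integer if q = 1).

1. E_x = -22  [AF ∥ ED ∩ FD ∥ AE]
2. E_y = 10  [AF ∥ ED ∩ FD ∥ AE]
   → E = (-22, 10)
3. C_x = 5/2  [C is the midpoint of AF]
4. C_y = -17/2  [C is the midpoint of AF]
   → C = (5/2, -17/2)
5. B_x = 31377/3770  [C, E, B are collinear ∩ FB ⟂ CE]
6. B_y = -48621/3770  [C, E, B are collinear ∩ FB ⟂ CE]
   → B = (31377/3770, -48621/3770)

B = (31377/3770, -48621/3770)
C = (5/2, -17/2)
E = (-22, 10)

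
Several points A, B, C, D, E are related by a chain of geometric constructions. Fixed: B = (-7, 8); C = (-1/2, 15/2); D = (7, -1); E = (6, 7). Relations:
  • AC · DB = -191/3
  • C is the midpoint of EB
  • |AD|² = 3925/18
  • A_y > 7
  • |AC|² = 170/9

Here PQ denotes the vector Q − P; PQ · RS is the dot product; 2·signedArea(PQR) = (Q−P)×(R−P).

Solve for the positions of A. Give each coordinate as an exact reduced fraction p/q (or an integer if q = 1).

A = (-29/6, 47/6)

1. A_x = -29/6  [line 14·x + -9·y + 829/6 = 0 ∩ |AD|² = 3925/18]
2. A_y = 47/6  [line 14·x + -9·y + 829/6 = 0 ∩ |AD|² = 3925/18]
   → A = (-29/6, 47/6)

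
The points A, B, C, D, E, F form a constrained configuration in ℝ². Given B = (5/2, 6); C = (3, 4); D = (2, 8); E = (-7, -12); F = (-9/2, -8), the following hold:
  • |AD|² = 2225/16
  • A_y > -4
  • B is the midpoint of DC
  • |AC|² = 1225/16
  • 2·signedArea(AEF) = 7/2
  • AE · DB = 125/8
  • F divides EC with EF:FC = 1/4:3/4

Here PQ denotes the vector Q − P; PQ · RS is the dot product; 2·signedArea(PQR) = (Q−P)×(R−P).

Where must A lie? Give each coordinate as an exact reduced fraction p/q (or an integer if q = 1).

1. A_x = -9/4  [2·signedArea(AEF) = 7/2 ∩ AE · DB = 125/8]
2. A_y = -3  [2·signedArea(AEF) = 7/2 ∩ AE · DB = 125/8]
   → A = (-9/4, -3)

A = (-9/4, -3)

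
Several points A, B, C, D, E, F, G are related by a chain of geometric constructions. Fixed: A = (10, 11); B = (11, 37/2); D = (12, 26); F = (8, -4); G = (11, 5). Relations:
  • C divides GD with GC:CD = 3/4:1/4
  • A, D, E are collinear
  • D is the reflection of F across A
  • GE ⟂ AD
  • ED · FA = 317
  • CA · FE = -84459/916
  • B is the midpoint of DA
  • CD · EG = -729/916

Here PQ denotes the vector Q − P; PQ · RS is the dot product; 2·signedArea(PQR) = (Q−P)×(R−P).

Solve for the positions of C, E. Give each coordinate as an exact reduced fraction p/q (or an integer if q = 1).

1. C_x = 47/4  [C divides GD with GC:CD = 3/4:1/4]
2. C_y = 83/4  [C divides GD with GC:CD = 3/4:1/4]
   → C = (47/4, 83/4)
3. E_x = 2114/229  [A, D, E are collinear ∩ GE ⟂ AD]
4. E_y = 1199/229  [A, D, E are collinear ∩ GE ⟂ AD]
   → E = (2114/229, 1199/229)

C = (47/4, 83/4)
E = (2114/229, 1199/229)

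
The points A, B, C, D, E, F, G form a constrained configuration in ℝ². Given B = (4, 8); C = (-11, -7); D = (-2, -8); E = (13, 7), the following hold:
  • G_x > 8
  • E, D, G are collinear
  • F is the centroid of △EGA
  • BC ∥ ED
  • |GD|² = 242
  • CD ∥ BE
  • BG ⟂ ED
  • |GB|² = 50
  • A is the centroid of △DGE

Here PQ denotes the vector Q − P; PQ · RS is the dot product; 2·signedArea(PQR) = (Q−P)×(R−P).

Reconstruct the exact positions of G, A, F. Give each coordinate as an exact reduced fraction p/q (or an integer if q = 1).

1. G_x = 9  [E, D, G are collinear ∩ BG ⟂ ED]
2. G_y = 3  [E, D, G are collinear ∩ BG ⟂ ED]
   → G = (9, 3)
3. A_x = 20/3  [A is the centroid of △DGE]
4. A_y = 2/3  [A is the centroid of △DGE]
   → A = (20/3, 2/3)
5. F_x = 86/9  [F is the centroid of △EGA]
6. F_y = 32/9  [F is the centroid of △EGA]
   → F = (86/9, 32/9)

A = (20/3, 2/3)
F = (86/9, 32/9)
G = (9, 3)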